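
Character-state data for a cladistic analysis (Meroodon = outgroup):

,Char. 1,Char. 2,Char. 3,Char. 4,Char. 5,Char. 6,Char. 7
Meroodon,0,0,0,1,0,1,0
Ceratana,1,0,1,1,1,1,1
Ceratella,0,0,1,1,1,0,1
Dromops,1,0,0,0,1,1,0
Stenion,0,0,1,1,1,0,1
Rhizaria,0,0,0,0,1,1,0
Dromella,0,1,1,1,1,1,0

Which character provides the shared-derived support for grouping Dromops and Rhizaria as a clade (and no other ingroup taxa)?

Char. 4

Character polarity is set by the outgroup: the derived state is whichever differs from the outgroup's state, so for Char. 4, Char. 6 the derived state is '0', and for the remaining characters it is '1'.
Char. 1 groups Ceratana and Dromops, which is incompatible with the clades supported by the remaining characters; treating it as convergent (homoplasy) costs fewer steps than any alternative tree.
Char. 2: derived state '1' in Dromella only — an autapomorphy, so it tells us nothing about relationships among taxa.
Char. 3: derived state '1' in Ceratana, Ceratella, Dromella, and Stenion only — synapomorphy for {Ceratana, Ceratella, Dromella, Stenion}.
Char. 4 (derived state '0') is shared by Dromops and Rhizaria — a synapomorphy uniting that clade.
All ingroup taxa share the derived state '1' for Char. 5; it defines the ingroup but does not resolve relationships within it.
Char. 6 (derived state '0') is shared by Ceratella and Stenion — a synapomorphy uniting that clade.
Only Ceratana, Ceratella, and Stenion show the derived state '1' for Char. 7, supporting them as a clade.
Most parsimonious ingroup topology: (((Ceratana,(Ceratella,Stenion)),Dromella),(Dromops,Rhizaria)).
The clade {Dromops, Rhizaria} is supported by Char. 4: its derived state '0' occurs in exactly those taxa and in no other taxon (including the outgroup).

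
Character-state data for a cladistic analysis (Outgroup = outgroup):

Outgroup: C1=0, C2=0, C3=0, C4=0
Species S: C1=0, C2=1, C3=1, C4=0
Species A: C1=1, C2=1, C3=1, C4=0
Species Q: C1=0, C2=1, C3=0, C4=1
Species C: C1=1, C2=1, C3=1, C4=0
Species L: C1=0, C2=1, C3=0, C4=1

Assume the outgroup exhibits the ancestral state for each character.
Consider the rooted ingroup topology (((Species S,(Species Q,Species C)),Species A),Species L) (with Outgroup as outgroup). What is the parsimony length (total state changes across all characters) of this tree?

Map each character onto (((Species S,(Species Q,Species C)),Species A),Species L) (rooted by Outgroup) and count the minimum state changes it requires (Fitch parsimony):
C1: 2; C2: 1; C3: 2; C4: 2.
Total tree length = 7.

7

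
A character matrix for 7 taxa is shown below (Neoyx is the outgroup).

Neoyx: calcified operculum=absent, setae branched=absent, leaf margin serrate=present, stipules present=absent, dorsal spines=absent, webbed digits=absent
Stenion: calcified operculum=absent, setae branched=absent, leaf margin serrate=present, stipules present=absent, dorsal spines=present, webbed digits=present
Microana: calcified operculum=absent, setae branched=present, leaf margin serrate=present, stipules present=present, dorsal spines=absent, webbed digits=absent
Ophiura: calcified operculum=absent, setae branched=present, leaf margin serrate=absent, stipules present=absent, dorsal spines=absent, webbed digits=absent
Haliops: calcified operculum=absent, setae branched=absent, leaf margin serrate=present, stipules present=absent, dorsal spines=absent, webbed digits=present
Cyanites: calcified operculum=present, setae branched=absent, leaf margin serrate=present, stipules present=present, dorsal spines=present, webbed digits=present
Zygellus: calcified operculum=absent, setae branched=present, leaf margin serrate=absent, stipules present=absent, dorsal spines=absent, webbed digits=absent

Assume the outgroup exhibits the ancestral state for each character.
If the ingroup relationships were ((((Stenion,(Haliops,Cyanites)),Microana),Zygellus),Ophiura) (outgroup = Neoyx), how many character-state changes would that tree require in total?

Map each character onto ((((Stenion,(Haliops,Cyanites)),Microana),Zygellus),Ophiura) (rooted by Neoyx) and count the minimum state changes it requires (Fitch parsimony):
calcified operculum: 1; setae branched: 2; leaf margin serrate: 2; stipules present: 2; dorsal spines: 2; webbed digits: 1.
Total tree length = 10.

10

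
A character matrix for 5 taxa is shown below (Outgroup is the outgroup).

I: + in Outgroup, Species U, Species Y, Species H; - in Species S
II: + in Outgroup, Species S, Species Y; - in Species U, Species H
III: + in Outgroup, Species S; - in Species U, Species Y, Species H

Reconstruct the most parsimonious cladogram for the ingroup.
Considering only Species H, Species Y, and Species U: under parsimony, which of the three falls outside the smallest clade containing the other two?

The outgroup has state '+' for every character, so '-' is the derived state throughout.
I (derived state '-') is unique to Species S (autapomorphy; uninformative for grouping).
Only Species H and Species U show the derived state '-' for II, supporting them as a clade.
III: derived state '-' in Species H, Species U, and Species Y only — synapomorphy for {Species H, Species U, Species Y}.
Most parsimonious ingroup topology: (((Species U,Species H),Species Y),Species S).
Species U and Species H share a more recent common ancestor with each other than either does with Species Y, so Species Y is the least closely related of the three.

Species Y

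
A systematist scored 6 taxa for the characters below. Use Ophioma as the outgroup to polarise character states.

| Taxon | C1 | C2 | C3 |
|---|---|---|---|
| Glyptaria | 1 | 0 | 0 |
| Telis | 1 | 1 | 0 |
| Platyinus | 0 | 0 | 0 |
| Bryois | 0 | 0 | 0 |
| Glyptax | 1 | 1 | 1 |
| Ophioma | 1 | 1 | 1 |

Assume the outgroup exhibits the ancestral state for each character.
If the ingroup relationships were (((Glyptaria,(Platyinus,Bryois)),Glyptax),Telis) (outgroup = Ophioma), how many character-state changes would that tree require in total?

4

Map each character onto (((Glyptaria,(Platyinus,Bryois)),Glyptax),Telis) (rooted by Ophioma) and count the minimum state changes it requires (Fitch parsimony):
C1: 1; C2: 1; C3: 2.
Total tree length = 4.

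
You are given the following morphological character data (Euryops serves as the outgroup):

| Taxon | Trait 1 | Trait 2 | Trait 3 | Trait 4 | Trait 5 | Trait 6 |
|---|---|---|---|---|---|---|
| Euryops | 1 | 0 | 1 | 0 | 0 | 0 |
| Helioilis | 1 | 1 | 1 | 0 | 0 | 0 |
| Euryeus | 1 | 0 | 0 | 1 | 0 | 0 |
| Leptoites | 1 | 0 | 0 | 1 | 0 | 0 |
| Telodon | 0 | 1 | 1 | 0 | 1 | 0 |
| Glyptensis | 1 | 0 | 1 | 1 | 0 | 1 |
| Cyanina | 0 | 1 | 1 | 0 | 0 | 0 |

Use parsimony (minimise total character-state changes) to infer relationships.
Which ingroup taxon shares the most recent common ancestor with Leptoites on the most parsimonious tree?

Character polarity is set by the outgroup: the derived state is whichever differs from the outgroup's state, so for Trait 1, Trait 3 the derived state is '0', and for the remaining characters it is '1'.
Trait 1 (derived state '0') is shared by Cyanina and Telodon — a synapomorphy uniting that clade.
Trait 2: derived state '1' in Cyanina, Helioilis, and Telodon only — synapomorphy for {Cyanina, Helioilis, Telodon}.
Trait 3 (derived state '0') is shared by Euryeus and Leptoites — a synapomorphy uniting that clade.
Trait 4 (derived state '1') is shared by Euryeus, Glyptensis, and Leptoites — a synapomorphy uniting that clade.
Trait 5 (derived state '1') is unique to Telodon (autapomorphy; uninformative for grouping).
Trait 6 (derived state '1') is unique to Glyptensis (autapomorphy; uninformative for grouping).
Most parsimonious ingroup topology: ((Helioilis,(Telodon,Cyanina)),((Euryeus,Leptoites),Glyptensis)).
Leptoites and Euryeus form a cherry on this tree, so they are sister taxa.

Euryeus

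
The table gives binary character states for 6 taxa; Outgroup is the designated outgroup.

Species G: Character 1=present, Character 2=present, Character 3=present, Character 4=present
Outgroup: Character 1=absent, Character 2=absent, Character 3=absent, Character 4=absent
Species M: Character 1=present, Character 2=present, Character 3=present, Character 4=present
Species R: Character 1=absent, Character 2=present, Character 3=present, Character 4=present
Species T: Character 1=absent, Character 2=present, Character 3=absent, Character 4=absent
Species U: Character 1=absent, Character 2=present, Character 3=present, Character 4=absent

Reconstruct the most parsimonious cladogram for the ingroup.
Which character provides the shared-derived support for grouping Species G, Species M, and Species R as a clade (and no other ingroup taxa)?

Character 4

The outgroup has state 'absent' for every character, so 'present' is the derived state throughout.
Character 1 (derived state 'present') is shared by Species G and Species M — a synapomorphy uniting that clade.
Character 2 (derived state 'present') is shared by all ingroup taxa — unites the whole ingroup.
Only Species G, Species M, Species R, and Species U show the derived state 'present' for Character 3, supporting them as a clade.
Character 4: derived state 'present' in Species G, Species M, and Species R only — synapomorphy for {Species G, Species M, Species R}.
Most parsimonious ingroup topology: ((((Species M,Species G),Species R),Species U),Species T).
The clade {Species G, Species M, Species R} is supported by Character 4: its derived state 'present' occurs in exactly those taxa and in no other taxon (including the outgroup).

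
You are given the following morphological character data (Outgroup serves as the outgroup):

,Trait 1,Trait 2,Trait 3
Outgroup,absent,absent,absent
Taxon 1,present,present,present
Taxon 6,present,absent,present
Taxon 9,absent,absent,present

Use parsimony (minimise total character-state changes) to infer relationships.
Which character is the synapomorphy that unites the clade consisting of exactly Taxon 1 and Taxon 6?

Trait 1

The outgroup has state 'absent' for every character, so 'present' is the derived state throughout.
Only Taxon 1 and Taxon 6 show the derived state 'present' for Trait 1, supporting them as a clade.
Trait 2: derived state 'present' in Taxon 1 only — an autapomorphy, so it tells us nothing about relationships among taxa.
Trait 3 (derived state 'present') is shared by all ingroup taxa — unites the whole ingroup.
Most parsimonious ingroup topology: ((Taxon 1,Taxon 6),Taxon 9).
The clade {Taxon 1, Taxon 6} is supported by Trait 1: its derived state 'present' occurs in exactly those taxa and in no other taxon (including the outgroup).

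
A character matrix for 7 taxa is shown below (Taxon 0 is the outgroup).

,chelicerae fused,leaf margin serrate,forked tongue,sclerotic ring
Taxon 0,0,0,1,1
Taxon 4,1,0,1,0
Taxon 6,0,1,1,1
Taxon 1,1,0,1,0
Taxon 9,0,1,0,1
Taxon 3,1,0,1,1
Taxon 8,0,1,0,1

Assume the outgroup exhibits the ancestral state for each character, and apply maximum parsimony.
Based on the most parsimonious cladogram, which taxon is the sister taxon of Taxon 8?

Taxon 9

Character polarity is set by the outgroup: the derived state is whichever differs from the outgroup's state, so for forked tongue, sclerotic ring the derived state is '0', and for the remaining characters it is '1'.
Only Taxon 1, Taxon 3, and Taxon 4 show the derived state '1' for chelicerae fused, supporting them as a clade.
leaf margin serrate (derived state '1') is shared by Taxon 6, Taxon 8, and Taxon 9 — a synapomorphy uniting that clade.
forked tongue (derived state '0') is shared by Taxon 8 and Taxon 9 — a synapomorphy uniting that clade.
sclerotic ring (derived state '0') is shared by Taxon 1 and Taxon 4 — a synapomorphy uniting that clade.
Most parsimonious ingroup topology: (((Taxon 4,Taxon 1),Taxon 3),(Taxon 6,(Taxon 9,Taxon 8))).
Taxon 8 and Taxon 9 form a cherry on this tree, so they are sister taxa.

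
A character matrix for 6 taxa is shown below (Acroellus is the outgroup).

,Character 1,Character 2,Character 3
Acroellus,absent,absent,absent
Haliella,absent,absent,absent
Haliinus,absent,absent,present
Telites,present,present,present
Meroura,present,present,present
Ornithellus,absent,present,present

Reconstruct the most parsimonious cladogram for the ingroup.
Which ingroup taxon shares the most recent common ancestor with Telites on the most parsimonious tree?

The outgroup has state 'absent' for every character, so 'present' is the derived state throughout.
Character 1 (derived state 'present') is shared by Meroura and Telites — a synapomorphy uniting that clade.
Only Meroura, Ornithellus, and Telites show the derived state 'present' for Character 2, supporting them as a clade.
Only Haliinus, Meroura, Ornithellus, and Telites show the derived state 'present' for Character 3, supporting them as a clade.
Most parsimonious ingroup topology: (Haliella,(Haliinus,((Telites,Meroura),Ornithellus))).
Telites and Meroura form a cherry on this tree, so they are sister taxa.

Meroura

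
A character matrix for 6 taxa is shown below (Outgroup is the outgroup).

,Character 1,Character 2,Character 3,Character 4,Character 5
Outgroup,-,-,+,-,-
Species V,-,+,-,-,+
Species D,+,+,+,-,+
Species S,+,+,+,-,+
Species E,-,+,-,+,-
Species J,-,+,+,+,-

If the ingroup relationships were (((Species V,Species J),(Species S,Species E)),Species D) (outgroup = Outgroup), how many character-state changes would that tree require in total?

Map each character onto (((Species V,Species J),(Species S,Species E)),Species D) (rooted by Outgroup) and count the minimum state changes it requires (Fitch parsimony):
Character 1: 2; Character 2: 1; Character 3: 2; Character 4: 2; Character 5: 3.
Total tree length = 10.

10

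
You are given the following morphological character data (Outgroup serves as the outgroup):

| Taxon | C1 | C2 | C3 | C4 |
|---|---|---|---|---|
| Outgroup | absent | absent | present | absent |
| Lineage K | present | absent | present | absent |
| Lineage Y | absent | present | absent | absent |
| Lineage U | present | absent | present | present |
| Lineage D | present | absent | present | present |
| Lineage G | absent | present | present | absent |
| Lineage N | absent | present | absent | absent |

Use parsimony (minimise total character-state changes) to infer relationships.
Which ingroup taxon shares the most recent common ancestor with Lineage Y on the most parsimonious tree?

Character polarity is set by the outgroup: the derived state is whichever differs from the outgroup's state, so for C3 the derived state is 'absent', and for the remaining characters it is 'present'.
C1 (derived state 'present') is shared by Lineage D, Lineage K, and Lineage U — a synapomorphy uniting that clade.
Only Lineage G, Lineage N, and Lineage Y show the derived state 'present' for C2, supporting them as a clade.
Only Lineage N and Lineage Y show the derived state 'absent' for C3, supporting them as a clade.
C4: derived state 'present' in Lineage D and Lineage U only — synapomorphy for {Lineage D, Lineage U}.
Most parsimonious ingroup topology: ((Lineage K,(Lineage U,Lineage D)),((Lineage Y,Lineage N),Lineage G)).
Lineage Y and Lineage N form a cherry on this tree, so they are sister taxa.

Lineage N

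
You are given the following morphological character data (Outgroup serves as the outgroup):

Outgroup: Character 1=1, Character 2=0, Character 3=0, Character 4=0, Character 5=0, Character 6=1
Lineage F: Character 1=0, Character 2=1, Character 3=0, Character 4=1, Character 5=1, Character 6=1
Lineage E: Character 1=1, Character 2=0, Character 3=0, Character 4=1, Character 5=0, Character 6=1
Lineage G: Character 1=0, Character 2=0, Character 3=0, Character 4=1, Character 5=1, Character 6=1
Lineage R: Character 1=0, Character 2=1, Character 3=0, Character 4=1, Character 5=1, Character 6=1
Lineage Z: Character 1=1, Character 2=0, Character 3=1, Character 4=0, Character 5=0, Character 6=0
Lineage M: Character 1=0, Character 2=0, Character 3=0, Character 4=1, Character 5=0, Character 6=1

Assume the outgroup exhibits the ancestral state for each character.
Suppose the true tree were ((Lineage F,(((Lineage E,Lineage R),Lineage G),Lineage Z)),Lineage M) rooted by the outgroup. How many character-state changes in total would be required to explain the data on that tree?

12

Map each character onto ((Lineage F,(((Lineage E,Lineage R),Lineage G),Lineage Z)),Lineage M) (rooted by Outgroup) and count the minimum state changes it requires (Fitch parsimony):
Character 1: 3; Character 2: 2; Character 3: 1; Character 4: 2; Character 5: 3; Character 6: 1.
Total tree length = 12.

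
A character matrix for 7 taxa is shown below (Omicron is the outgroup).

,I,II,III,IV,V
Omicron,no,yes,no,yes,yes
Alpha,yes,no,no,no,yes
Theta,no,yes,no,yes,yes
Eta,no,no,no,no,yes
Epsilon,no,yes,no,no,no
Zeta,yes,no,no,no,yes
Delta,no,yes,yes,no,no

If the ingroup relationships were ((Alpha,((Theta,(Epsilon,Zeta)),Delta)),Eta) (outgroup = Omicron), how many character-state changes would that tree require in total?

10

Map each character onto ((Alpha,((Theta,(Epsilon,Zeta)),Delta)),Eta) (rooted by Omicron) and count the minimum state changes it requires (Fitch parsimony):
I: 2; II: 3; III: 1; IV: 2; V: 2.
Total tree length = 10.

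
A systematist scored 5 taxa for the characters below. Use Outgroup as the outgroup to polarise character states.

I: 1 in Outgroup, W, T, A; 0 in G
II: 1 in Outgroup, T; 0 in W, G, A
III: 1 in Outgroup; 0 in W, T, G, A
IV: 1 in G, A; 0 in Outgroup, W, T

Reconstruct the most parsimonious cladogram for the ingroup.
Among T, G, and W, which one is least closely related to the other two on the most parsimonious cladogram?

T

Character polarity is set by the outgroup: the derived state is whichever differs from the outgroup's state, so for I, II, III the derived state is '0', and for the remaining characters it is '1'.
I: derived state '0' in G only — an autapomorphy, so it tells us nothing about relationships among taxa.
II: derived state '0' in A, G, and W only — synapomorphy for {A, G, W}.
III (derived state '0') is shared by all ingroup taxa — unites the whole ingroup.
IV: derived state '1' in A and G only — synapomorphy for {A, G}.
Most parsimonious ingroup topology: ((W,(G,A)),T).
G and W share a more recent common ancestor with each other than either does with T, so T is the least closely related of the three.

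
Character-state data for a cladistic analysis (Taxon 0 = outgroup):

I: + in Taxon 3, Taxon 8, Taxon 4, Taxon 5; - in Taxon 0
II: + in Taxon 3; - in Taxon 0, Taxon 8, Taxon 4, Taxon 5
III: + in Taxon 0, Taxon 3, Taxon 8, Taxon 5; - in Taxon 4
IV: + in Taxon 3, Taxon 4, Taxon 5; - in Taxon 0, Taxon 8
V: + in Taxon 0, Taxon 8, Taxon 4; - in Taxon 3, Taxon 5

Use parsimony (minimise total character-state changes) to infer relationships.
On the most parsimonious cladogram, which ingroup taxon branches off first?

Character polarity is set by the outgroup: the derived state is whichever differs from the outgroup's state, so for III, V the derived state is '-', and for the remaining characters it is '+'.
I (derived state '+') is shared by all ingroup taxa — unites the whole ingroup.
II (derived state '+') is unique to Taxon 3 (autapomorphy; uninformative for grouping).
III: derived state '-' in Taxon 4 only — an autapomorphy, so it tells us nothing about relationships among taxa.
Only Taxon 3, Taxon 4, and Taxon 5 show the derived state '+' for IV, supporting them as a clade.
Only Taxon 3 and Taxon 5 show the derived state '-' for V, supporting them as a clade.
Most parsimonious ingroup topology: (((Taxon 3,Taxon 5),Taxon 4),Taxon 8).
Taxon 8 is sister to the clade containing all other ingroup taxa, so it is the earliest-diverging (most basal) ingroup lineage.

Taxon 8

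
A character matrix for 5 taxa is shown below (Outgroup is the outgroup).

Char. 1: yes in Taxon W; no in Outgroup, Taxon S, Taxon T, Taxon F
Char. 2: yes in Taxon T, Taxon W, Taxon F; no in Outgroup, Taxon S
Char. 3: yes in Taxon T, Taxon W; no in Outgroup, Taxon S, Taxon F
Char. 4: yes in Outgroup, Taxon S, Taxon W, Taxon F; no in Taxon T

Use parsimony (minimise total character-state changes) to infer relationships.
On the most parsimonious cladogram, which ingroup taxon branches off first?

Taxon S

Character polarity is set by the outgroup: the derived state is whichever differs from the outgroup's state, so for Char. 4 the derived state is 'no', and for the remaining characters it is 'yes'.
Char. 1: derived state 'yes' in Taxon W only — an autapomorphy, so it tells us nothing about relationships among taxa.
Only Taxon F, Taxon T, and Taxon W show the derived state 'yes' for Char. 2, supporting them as a clade.
Char. 3 (derived state 'yes') is shared by Taxon T and Taxon W — a synapomorphy uniting that clade.
Char. 4 (derived state 'no') is unique to Taxon T (autapomorphy; uninformative for grouping).
Most parsimonious ingroup topology: (Taxon S,((Taxon T,Taxon W),Taxon F)).
Taxon S is sister to the clade containing all other ingroup taxa, so it is the earliest-diverging (most basal) ingroup lineage.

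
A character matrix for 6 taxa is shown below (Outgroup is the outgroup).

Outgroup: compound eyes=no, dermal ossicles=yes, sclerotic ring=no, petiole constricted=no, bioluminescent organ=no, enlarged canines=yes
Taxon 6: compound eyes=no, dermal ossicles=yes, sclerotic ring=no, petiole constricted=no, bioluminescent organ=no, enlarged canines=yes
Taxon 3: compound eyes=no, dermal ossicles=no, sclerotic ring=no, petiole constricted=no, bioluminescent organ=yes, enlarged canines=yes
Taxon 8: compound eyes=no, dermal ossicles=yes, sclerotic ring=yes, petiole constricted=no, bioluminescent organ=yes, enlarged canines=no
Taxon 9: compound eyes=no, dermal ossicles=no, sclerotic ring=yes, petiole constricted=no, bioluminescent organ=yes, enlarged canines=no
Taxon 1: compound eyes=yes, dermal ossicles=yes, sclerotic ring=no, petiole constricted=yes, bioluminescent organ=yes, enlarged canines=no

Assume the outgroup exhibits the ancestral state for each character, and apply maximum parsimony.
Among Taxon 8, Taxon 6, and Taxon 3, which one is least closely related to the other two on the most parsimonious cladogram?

Character polarity is set by the outgroup: the derived state is whichever differs from the outgroup's state, so for dermal ossicles, enlarged canines the derived state is 'no', and for the remaining characters it is 'yes'.
compound eyes (derived state 'yes') is unique to Taxon 1 (autapomorphy; uninformative for grouping).
dermal ossicles (state 'no') occurs in Taxon 3 and Taxon 9 but conflicts with the nesting implied by the other characters — most parsimoniously interpreted as homoplasy.
Only Taxon 8 and Taxon 9 show the derived state 'yes' for sclerotic ring, supporting them as a clade.
petiole constricted (derived state 'yes') is unique to Taxon 1 (autapomorphy; uninformative for grouping).
Only Taxon 1, Taxon 3, Taxon 8, and Taxon 9 show the derived state 'yes' for bioluminescent organ, supporting them as a clade.
enlarged canines (derived state 'no') is shared by Taxon 1, Taxon 8, and Taxon 9 — a synapomorphy uniting that clade.
Most parsimonious ingroup topology: (Taxon 6,(Taxon 3,((Taxon 8,Taxon 9),Taxon 1))).
Taxon 3 and Taxon 8 share a more recent common ancestor with each other than either does with Taxon 6, so Taxon 6 is the least closely related of the three.

Taxon 6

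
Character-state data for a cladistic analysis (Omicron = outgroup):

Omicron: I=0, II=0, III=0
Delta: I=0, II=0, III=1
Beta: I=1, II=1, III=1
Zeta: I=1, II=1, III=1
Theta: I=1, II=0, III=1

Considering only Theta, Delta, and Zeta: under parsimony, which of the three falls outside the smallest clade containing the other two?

Delta

The outgroup has state '0' for every character, so '1' is the derived state throughout.
I (derived state '1') is shared by Beta, Theta, and Zeta — a synapomorphy uniting that clade.
Only Beta and Zeta show the derived state '1' for II, supporting them as a clade.
III (derived state '1') is shared by all ingroup taxa — unites the whole ingroup.
Most parsimonious ingroup topology: (Delta,((Beta,Zeta),Theta)).
Zeta and Theta share a more recent common ancestor with each other than either does with Delta, so Delta is the least closely related of the three.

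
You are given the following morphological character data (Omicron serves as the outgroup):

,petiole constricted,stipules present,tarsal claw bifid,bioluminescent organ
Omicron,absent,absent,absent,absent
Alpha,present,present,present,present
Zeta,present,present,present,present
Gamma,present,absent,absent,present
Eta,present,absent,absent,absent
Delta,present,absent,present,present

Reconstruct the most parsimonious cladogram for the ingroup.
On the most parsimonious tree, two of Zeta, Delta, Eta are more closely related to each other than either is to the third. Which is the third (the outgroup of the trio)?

The outgroup has state 'absent' for every character, so 'present' is the derived state throughout.
petiole constricted (derived state 'present') is shared by all ingroup taxa — unites the whole ingroup.
stipules present: derived state 'present' in Alpha and Zeta only — synapomorphy for {Alpha, Zeta}.
tarsal claw bifid (derived state 'present') is shared by Alpha, Delta, and Zeta — a synapomorphy uniting that clade.
bioluminescent organ (derived state 'present') is shared by Alpha, Delta, Gamma, and Zeta — a synapomorphy uniting that clade.
Most parsimonious ingroup topology: ((((Alpha,Zeta),Delta),Gamma),Eta).
Zeta and Delta share a more recent common ancestor with each other than either does with Eta, so Eta is the least closely related of the three.

Eta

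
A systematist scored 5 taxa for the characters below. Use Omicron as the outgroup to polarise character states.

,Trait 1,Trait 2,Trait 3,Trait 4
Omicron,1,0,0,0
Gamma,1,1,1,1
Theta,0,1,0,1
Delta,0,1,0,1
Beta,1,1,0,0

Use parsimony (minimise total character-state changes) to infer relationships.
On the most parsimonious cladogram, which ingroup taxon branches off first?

Character polarity is set by the outgroup: the derived state is whichever differs from the outgroup's state, so for Trait 1 the derived state is '0', and for the remaining characters it is '1'.
Only Delta and Theta show the derived state '0' for Trait 1, supporting them as a clade.
All ingroup taxa share the derived state '1' for Trait 2; it defines the ingroup but does not resolve relationships within it.
Trait 3 (derived state '1') is unique to Gamma (autapomorphy; uninformative for grouping).
Trait 4: derived state '1' in Delta, Gamma, and Theta only — synapomorphy for {Delta, Gamma, Theta}.
Most parsimonious ingroup topology: ((Gamma,(Theta,Delta)),Beta).
Beta is sister to the clade containing all other ingroup taxa, so it is the earliest-diverging (most basal) ingroup lineage.

Beta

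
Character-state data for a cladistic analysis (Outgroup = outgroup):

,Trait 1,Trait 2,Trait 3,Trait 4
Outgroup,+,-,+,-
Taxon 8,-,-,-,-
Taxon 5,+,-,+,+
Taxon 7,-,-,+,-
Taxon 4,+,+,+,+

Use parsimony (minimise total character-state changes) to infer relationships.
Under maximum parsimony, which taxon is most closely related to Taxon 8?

Character polarity is set by the outgroup: the derived state is whichever differs from the outgroup's state, so for Trait 1, Trait 3 the derived state is '-', and for the remaining characters it is '+'.
Trait 1: derived state '-' in Taxon 7 and Taxon 8 only — synapomorphy for {Taxon 7, Taxon 8}.
Trait 2: derived state '+' in Taxon 4 only — an autapomorphy, so it tells us nothing about relationships among taxa.
Trait 3 (derived state '-') is unique to Taxon 8 (autapomorphy; uninformative for grouping).
Only Taxon 4 and Taxon 5 show the derived state '+' for Trait 4, supporting them as a clade.
Most parsimonious ingroup topology: ((Taxon 8,Taxon 7),(Taxon 5,Taxon 4)).
Taxon 8 and Taxon 7 form a cherry on this tree, so they are sister taxa.

Taxon 7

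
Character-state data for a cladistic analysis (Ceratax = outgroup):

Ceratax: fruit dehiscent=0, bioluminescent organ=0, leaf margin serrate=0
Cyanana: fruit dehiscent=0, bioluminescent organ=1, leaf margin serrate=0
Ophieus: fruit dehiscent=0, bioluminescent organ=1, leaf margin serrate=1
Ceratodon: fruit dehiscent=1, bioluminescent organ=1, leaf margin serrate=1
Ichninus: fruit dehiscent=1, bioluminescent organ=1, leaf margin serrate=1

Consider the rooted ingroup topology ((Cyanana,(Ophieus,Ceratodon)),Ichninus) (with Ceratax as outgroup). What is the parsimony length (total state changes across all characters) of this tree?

5

Map each character onto ((Cyanana,(Ophieus,Ceratodon)),Ichninus) (rooted by Ceratax) and count the minimum state changes it requires (Fitch parsimony):
fruit dehiscent: 2; bioluminescent organ: 1; leaf margin serrate: 2.
Total tree length = 5.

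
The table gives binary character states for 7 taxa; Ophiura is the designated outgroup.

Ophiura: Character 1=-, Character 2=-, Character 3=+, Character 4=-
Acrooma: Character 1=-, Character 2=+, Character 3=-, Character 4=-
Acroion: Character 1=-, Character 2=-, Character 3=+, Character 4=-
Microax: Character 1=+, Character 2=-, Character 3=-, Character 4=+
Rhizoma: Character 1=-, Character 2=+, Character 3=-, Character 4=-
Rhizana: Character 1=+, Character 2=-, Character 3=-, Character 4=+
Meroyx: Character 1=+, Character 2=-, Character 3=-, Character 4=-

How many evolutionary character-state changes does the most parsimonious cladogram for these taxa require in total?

4

Character polarity is set by the outgroup: the derived state is whichever differs from the outgroup's state, so for Character 3 the derived state is '-', and for the remaining characters it is '+'.
Character 1 (derived state '+') is shared by Meroyx, Microax, and Rhizana — a synapomorphy uniting that clade.
Character 2 (derived state '+') is shared by Acrooma and Rhizoma — a synapomorphy uniting that clade.
Character 3 (derived state '-') is shared by Acrooma, Meroyx, Microax, Rhizana, and Rhizoma — a synapomorphy uniting that clade.
Character 4: derived state '+' in Microax and Rhizana only — synapomorphy for {Microax, Rhizana}.
Most parsimonious ingroup topology: (((Acrooma,Rhizoma),((Microax,Rhizana),Meroyx)),Acroion).
Changes per character on this tree: Character 1: 1; Character 2: 1; Character 3: 1; Character 4: 1.
Total = 4.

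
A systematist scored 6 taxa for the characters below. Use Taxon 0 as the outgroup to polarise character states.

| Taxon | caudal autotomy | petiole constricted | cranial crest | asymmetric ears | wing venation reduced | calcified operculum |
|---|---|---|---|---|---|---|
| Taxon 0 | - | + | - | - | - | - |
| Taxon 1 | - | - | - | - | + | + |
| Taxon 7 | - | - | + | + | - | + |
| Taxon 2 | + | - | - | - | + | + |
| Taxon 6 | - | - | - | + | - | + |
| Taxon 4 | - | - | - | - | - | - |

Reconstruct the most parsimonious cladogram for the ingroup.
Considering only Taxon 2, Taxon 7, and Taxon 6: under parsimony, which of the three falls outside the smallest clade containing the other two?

Taxon 2

Character polarity is set by the outgroup: the derived state is whichever differs from the outgroup's state, so for petiole constricted the derived state is '-', and for the remaining characters it is '+'.
caudal autotomy: derived state '+' in Taxon 2 only — an autapomorphy, so it tells us nothing about relationships among taxa.
petiole constricted (derived state '-') is shared by all ingroup taxa — unites the whole ingroup.
cranial crest: derived state '+' in Taxon 7 only — an autapomorphy, so it tells us nothing about relationships among taxa.
asymmetric ears: derived state '+' in Taxon 6 and Taxon 7 only — synapomorphy for {Taxon 6, Taxon 7}.
Only Taxon 1 and Taxon 2 show the derived state '+' for wing venation reduced, supporting them as a clade.
calcified operculum: derived state '+' in Taxon 1, Taxon 2, Taxon 6, and Taxon 7 only — synapomorphy for {Taxon 1, Taxon 2, Taxon 6, Taxon 7}.
Most parsimonious ingroup topology: (((Taxon 1,Taxon 2),(Taxon 7,Taxon 6)),Taxon 4).
Taxon 6 and Taxon 7 share a more recent common ancestor with each other than either does with Taxon 2, so Taxon 2 is the least closely related of the three.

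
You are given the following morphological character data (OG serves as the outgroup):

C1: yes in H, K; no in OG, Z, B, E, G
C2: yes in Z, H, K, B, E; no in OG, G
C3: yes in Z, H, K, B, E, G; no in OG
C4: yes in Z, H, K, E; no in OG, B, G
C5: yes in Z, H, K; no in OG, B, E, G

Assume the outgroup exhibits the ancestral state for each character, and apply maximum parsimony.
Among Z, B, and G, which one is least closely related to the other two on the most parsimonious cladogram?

G

The outgroup has state 'no' for every character, so 'yes' is the derived state throughout.
C1 (derived state 'yes') is shared by H and K — a synapomorphy uniting that clade.
C2 (derived state 'yes') is shared by B, E, H, K, and Z — a synapomorphy uniting that clade.
All ingroup taxa share the derived state 'yes' for C3; it defines the ingroup but does not resolve relationships within it.
C4: derived state 'yes' in E, H, K, and Z only — synapomorphy for {E, H, K, Z}.
C5: derived state 'yes' in H, K, and Z only — synapomorphy for {H, K, Z}.
Most parsimonious ingroup topology: ((((Z,(H,K)),E),B),G).
B and Z share a more recent common ancestor with each other than either does with G, so G is the least closely related of the three.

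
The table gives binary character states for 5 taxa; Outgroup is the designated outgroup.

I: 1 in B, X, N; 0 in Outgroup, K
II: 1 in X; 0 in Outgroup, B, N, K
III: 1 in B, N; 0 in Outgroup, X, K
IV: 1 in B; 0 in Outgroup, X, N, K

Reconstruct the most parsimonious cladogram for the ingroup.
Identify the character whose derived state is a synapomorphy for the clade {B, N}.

The outgroup has state '0' for every character, so '1' is the derived state throughout.
I: derived state '1' in B, N, and X only — synapomorphy for {B, N, X}.
II: derived state '1' in X only — an autapomorphy, so it tells us nothing about relationships among taxa.
Only B and N show the derived state '1' for III, supporting them as a clade.
IV (derived state '1') is unique to B (autapomorphy; uninformative for grouping).
Most parsimonious ingroup topology: (((B,N),X),K).
The clade {B, N} is supported by III: its derived state '1' occurs in exactly those taxa and in no other taxon (including the outgroup).

III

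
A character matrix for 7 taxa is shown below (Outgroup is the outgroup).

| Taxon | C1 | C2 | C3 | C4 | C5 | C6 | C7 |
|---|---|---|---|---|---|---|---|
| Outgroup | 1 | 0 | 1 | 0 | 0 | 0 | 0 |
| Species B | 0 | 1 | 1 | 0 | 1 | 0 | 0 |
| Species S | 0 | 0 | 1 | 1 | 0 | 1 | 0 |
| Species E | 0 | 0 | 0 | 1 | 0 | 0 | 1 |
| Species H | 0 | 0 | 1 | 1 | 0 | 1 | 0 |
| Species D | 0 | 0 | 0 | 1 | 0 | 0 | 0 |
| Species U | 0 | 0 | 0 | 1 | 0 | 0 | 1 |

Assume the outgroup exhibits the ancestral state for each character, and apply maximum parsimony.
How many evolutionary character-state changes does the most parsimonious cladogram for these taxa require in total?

Character polarity is set by the outgroup: the derived state is whichever differs from the outgroup's state, so for C1, C3 the derived state is '0', and for the remaining characters it is '1'.
All ingroup taxa share the derived state '0' for C1; it defines the ingroup but does not resolve relationships within it.
C2 (derived state '1') is unique to Species B (autapomorphy; uninformative for grouping).
Only Species D, Species E, and Species U show the derived state '0' for C3, supporting them as a clade.
Only Species D, Species E, Species H, Species S, and Species U show the derived state '1' for C4, supporting them as a clade.
C5: derived state '1' in Species B only — an autapomorphy, so it tells us nothing about relationships among taxa.
C6: derived state '1' in Species H and Species S only — synapomorphy for {Species H, Species S}.
C7: derived state '1' in Species E and Species U only — synapomorphy for {Species E, Species U}.
Most parsimonious ingroup topology: (Species B,((Species S,Species H),((Species E,Species U),Species D))).
Changes per character on this tree: C1: 1; C2: 1; C3: 1; C4: 1; C5: 1; C6: 1; C7: 1.
Total = 7.

7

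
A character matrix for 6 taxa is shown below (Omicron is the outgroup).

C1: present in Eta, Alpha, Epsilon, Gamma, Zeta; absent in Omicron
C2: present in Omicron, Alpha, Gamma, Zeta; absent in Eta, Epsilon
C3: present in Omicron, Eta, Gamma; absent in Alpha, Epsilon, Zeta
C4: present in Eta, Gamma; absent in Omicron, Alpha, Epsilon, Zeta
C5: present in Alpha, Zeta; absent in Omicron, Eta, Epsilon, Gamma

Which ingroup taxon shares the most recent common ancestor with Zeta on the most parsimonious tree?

Character polarity is set by the outgroup: the derived state is whichever differs from the outgroup's state, so for C2, C3 the derived state is 'absent', and for the remaining characters it is 'present'.
All ingroup taxa share the derived state 'present' for C1; it defines the ingroup but does not resolve relationships within it.
C2 (state 'absent') occurs in Epsilon and Eta but conflicts with the nesting implied by the other characters — most parsimoniously interpreted as homoplasy.
Only Alpha, Epsilon, and Zeta show the derived state 'absent' for C3, supporting them as a clade.
Only Eta and Gamma show the derived state 'present' for C4, supporting them as a clade.
C5 (derived state 'present') is shared by Alpha and Zeta — a synapomorphy uniting that clade.
Most parsimonious ingroup topology: ((Eta,Gamma),((Alpha,Zeta),Epsilon)).
Zeta and Alpha form a cherry on this tree, so they are sister taxa.

Alpha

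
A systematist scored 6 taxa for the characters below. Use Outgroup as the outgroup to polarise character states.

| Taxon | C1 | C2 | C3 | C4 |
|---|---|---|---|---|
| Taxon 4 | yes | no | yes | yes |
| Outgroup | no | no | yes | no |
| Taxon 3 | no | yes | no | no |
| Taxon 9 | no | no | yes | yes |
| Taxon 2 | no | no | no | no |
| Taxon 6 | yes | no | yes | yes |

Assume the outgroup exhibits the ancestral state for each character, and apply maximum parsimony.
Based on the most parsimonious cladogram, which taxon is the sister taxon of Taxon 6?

Character polarity is set by the outgroup: the derived state is whichever differs from the outgroup's state, so for C3 the derived state is 'no', and for the remaining characters it is 'yes'.
C1 (derived state 'yes') is shared by Taxon 4 and Taxon 6 — a synapomorphy uniting that clade.
C2 (derived state 'yes') is unique to Taxon 3 (autapomorphy; uninformative for grouping).
C3 (derived state 'no') is shared by Taxon 2 and Taxon 3 — a synapomorphy uniting that clade.
Only Taxon 4, Taxon 6, and Taxon 9 show the derived state 'yes' for C4, supporting them as a clade.
Most parsimonious ingroup topology: (((Taxon 4,Taxon 6),Taxon 9),(Taxon 3,Taxon 2)).
Taxon 6 and Taxon 4 form a cherry on this tree, so they are sister taxa.

Taxon 4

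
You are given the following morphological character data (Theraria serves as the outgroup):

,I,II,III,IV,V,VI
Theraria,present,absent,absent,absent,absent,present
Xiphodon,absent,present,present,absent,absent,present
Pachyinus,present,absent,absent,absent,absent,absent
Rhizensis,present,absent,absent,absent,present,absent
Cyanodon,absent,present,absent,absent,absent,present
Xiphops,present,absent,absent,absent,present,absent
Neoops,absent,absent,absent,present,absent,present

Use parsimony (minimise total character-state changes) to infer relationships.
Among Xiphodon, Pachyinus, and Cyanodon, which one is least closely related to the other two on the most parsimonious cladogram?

Character polarity is set by the outgroup: the derived state is whichever differs from the outgroup's state, so for I, VI the derived state is 'absent', and for the remaining characters it is 'present'.
I (derived state 'absent') is shared by Cyanodon, Neoops, and Xiphodon — a synapomorphy uniting that clade.
Only Cyanodon and Xiphodon show the derived state 'present' for II, supporting them as a clade.
III (derived state 'present') is unique to Xiphodon (autapomorphy; uninformative for grouping).
IV: derived state 'present' in Neoops only — an autapomorphy, so it tells us nothing about relationships among taxa.
V (derived state 'present') is shared by Rhizensis and Xiphops — a synapomorphy uniting that clade.
VI (derived state 'absent') is shared by Pachyinus, Rhizensis, and Xiphops — a synapomorphy uniting that clade.
Most parsimonious ingroup topology: (((Xiphodon,Cyanodon),Neoops),(Pachyinus,(Rhizensis,Xiphops))).
Xiphodon and Cyanodon share a more recent common ancestor with each other than either does with Pachyinus, so Pachyinus is the least closely related of the three.

Pachyinus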